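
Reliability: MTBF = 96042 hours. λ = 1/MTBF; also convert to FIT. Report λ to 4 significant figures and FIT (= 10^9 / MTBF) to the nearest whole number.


Formula: λ = 1 / MTBF; FIT = λ × 1e9 = 1e9 / MTBF
λ = 1 / 96042 ≈ 1.041e-05 failures/hour
FIT = 1e9 / 96042 ≈ 10412 failures per 1e9 hours (nearest whole number)

λ = 1.041e-05 /h, FIT = 10412


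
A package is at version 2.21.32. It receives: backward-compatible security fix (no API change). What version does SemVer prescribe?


Current: 2.21.32
Change category: 'backward-compatible security fix (no API change)' → patch bump
SemVer rule: patch bump → increment PATCH (MAJOR and MINOR unchanged)
New: 2.21.33

2.21.33


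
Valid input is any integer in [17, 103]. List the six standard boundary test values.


Range: [17, 103]
Boundaries: just below min, min, min+1, max-1, max, just above max
Values: [16, 17, 18, 102, 103, 104]

[16, 17, 18, 102, 103, 104]


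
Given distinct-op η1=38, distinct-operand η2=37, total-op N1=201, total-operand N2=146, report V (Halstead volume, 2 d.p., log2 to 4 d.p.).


Formula: V = N * log2(η), where N = N1 + N2 and η = η1 + η2
η = 38 + 37 = 75
N = 201 + 146 = 347
log2(75) ≈ 6.2288
V = 347 * 6.2288 = 2161.39

2161.39


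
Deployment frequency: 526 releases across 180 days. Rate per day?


Formula: deployments per day = releases / days
= 526 / 180
= 2.922 deploys/day
(equivalently, 20.46 deploys/week)

2.922 deploys/day


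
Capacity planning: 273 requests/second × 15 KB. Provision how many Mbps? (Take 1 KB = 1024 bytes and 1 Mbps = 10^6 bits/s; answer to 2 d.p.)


Formula: Mbps = payload_bytes * RPS * 8 / 1e6
Payload per request = 15 KB = 15 * 1024 = 15360 bytes
Total bytes/sec = 15360 * 273 = 4193280
Total bits/sec = 4193280 * 8 = 33546240
Mbps = 33546240 / 1e6 = 33.55

33.55 Mbps


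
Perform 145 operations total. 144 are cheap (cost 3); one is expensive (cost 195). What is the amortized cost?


Formula: Amortized cost = Total cost / Operations
Total cost = (144 * 3) + (1 * 195)
Total cost = 432 + 195 = 627
Amortized = 627 / 145 = 4.3241

4.3241


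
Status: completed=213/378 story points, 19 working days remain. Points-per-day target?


Formula: Required rate = Remaining points / Days left
Remaining = 378 - 213 = 165 points
Required rate = 165 / 19 = 8.68 points/day

8.68 points/day


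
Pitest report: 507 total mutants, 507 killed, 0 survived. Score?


Mutation score = killed / total * 100
Mutation score = 507 / 507 * 100
Mutation score = 100.0%

100.0%


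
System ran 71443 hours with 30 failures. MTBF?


Formula: MTBF = Total operating time / Number of failures
MTBF = 71443 / 30
MTBF = 2381.43 hours

2381.43 hours


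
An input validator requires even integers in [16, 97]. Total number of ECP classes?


Constraint: even integers in [16, 97]
Class 1: x < 16 — out-of-range invalid
Class 2: x in [16,97] but odd — wrong type invalid
Class 3: x in [16,97] and even — valid
Class 4: x > 97 — out-of-range invalid
Total equivalence classes: 4

4 equivalence classes


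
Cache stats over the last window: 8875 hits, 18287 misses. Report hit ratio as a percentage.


Formula: hit rate = hits / (hits + misses) * 100
hit rate = 8875 / (8875 + 18287) * 100
hit rate = 8875 / 27162 * 100
hit rate = 32.67%

32.67%


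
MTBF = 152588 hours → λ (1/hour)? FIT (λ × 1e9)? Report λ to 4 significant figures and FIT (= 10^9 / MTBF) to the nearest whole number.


Formula: λ = 1 / MTBF; FIT = λ × 1e9 = 1e9 / MTBF
λ = 1 / 152588 ≈ 6.554e-06 failures/hour
FIT = 1e9 / 152588 ≈ 6554 failures per 1e9 hours (nearest whole number)

λ = 6.554e-06 /h, FIT = 6554


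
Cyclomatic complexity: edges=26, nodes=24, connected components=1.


Formula: V(G) = E - N + 2P
V(G) = 26 - 24 + 2*1
V(G) = 2 + 2
V(G) = 4

4


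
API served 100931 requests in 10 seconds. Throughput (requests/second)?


Formula: throughput = requests / seconds
throughput = 100931 / 10
throughput = 10093.1 requests/second

10093.1 requests/second


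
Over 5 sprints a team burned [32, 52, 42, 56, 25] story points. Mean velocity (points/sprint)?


Formula: Avg velocity = Total points / Number of sprints
Points: [32, 52, 42, 56, 25]
Sum = 32 + 52 + 42 + 56 + 25 = 207
Avg velocity = 207 / 5 = 41.4 points/sprint

41.4 points/sprint


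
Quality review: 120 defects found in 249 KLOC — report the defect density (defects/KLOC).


Defect density = defects / KLOC
Defect density = 120 / 249
Defect density = 0.482 defects/KLOC

0.482 defects/KLOC


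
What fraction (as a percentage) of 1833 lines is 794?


Coverage = covered / total * 100
Coverage = 794 / 1833 * 100
Coverage = 43.32%

43.32%


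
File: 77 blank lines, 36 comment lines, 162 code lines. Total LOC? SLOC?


Total LOC = blank + comment + code
Total LOC = 77 + 36 + 162 = 275
SLOC (source only) = code = 162

Total LOC: 275, SLOC: 162


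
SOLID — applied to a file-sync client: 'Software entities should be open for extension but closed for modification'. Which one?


This describes the Open/Closed Principle (OCP)

Open/Closed Principle (OCP)


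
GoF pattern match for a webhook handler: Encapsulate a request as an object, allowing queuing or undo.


This matches the Command pattern

Command


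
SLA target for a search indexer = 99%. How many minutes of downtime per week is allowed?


Formula: allowed downtime = period * (100 - SLA) / 100
Period (week) = 10080 minutes
Unavailability fraction = (100 - 99.0) / 100
Allowed downtime = 10080 * (100 - 99.0) / 100
Allowed downtime = 100.8 minutes

100.8 minutes


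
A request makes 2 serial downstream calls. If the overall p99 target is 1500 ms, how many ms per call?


Formula: per_stage = total_budget / stages
per_stage = 1500 / 2
per_stage = 750.0 ms

750.0 ms


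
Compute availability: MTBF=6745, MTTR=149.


Availability = MTBF / (MTBF + MTTR)
Availability = 6745 / (6745 + 149)
Availability = 6745 / 6894
Availability = 97.8387%

97.8387%


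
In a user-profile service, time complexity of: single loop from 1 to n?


Reasoning: one pass through n items
Complexity: O(n)

O(n)


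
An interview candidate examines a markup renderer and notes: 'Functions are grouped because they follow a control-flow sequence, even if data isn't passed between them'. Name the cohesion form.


Reasoning: Grouped by order of execution within a routine, not by data flow
Type: Procedural cohesion

Procedural cohesion


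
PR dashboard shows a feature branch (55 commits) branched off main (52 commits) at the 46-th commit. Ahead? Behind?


Common ancestor: commit #46
feature commits after divergence: 55 - 46 = 9
main commits after divergence: 52 - 46 = 6
feature is 9 commits ahead of main
main is 6 commits ahead of feature

feature ahead: 9, main ahead: 6


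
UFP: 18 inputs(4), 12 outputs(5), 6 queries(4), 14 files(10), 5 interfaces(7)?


UFP = EI*4 + EO*5 + EQ*4 + ILF*10 + EIF*7
UFP = 18*4 + 12*5 + 6*4 + 14*10 + 5*7
UFP = 72 + 60 + 24 + 140 + 35
UFP = 331

331


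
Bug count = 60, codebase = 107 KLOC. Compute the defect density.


Defect density = defects / KLOC
Defect density = 60 / 107
Defect density = 0.561 defects/KLOC

0.561 defects/KLOC


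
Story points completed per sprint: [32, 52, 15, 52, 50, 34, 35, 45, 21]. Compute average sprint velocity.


Formula: Avg velocity = Total points / Number of sprints
Points: [32, 52, 15, 52, 50, 34, 35, 45, 21]
Sum = 32 + 52 + 15 + 52 + 50 + 34 + 35 + 45 + 21 = 336
Avg velocity = 336 / 9 = 37.33 points/sprint

37.33 points/sprint


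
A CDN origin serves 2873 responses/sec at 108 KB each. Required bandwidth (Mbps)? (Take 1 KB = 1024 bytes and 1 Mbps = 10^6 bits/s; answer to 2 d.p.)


Formula: Mbps = payload_bytes * RPS * 8 / 1e6
Payload per request = 108 KB = 108 * 1024 = 110592 bytes
Total bytes/sec = 110592 * 2873 = 317730816
Total bits/sec = 317730816 * 8 = 2541846528
Mbps = 2541846528 / 1e6 = 2541.85

2541.85 Mbps


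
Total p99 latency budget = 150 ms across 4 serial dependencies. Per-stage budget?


Formula: per_stage = total_budget / stages
per_stage = 150 / 4
per_stage = 37.5 ms

37.5 ms


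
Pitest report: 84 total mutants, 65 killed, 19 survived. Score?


Mutation score = killed / total * 100
Mutation score = 65 / 84 * 100
Mutation score = 77.38%

77.38%


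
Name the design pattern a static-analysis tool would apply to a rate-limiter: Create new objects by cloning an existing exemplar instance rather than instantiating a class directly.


This matches the Prototype pattern

Prototype


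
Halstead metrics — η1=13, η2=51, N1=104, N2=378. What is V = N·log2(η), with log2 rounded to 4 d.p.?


Formula: V = N * log2(η), where N = N1 + N2 and η = η1 + η2
η = 13 + 51 = 64
N = 104 + 378 = 482
log2(64) ≈ 6.0000
V = 482 * 6.0000 = 2892.00

2892.00


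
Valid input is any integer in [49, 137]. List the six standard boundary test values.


Range: [49, 137]
Boundaries: just below min, min, min+1, max-1, max, just above max
Values: [48, 49, 50, 136, 137, 138]

[48, 49, 50, 136, 137, 138]


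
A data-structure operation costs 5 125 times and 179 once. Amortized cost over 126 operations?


Formula: Amortized cost = Total cost / Operations
Total cost = (125 * 5) + (1 * 179)
Total cost = 625 + 179 = 804
Amortized = 804 / 126 = 6.381

6.381


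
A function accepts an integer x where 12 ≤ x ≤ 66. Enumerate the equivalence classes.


Valid range: [12, 66]
Class 1: x < 12 — invalid
Class 2: 12 ≤ x ≤ 66 — valid
Class 3: x > 66 — invalid
Total equivalence classes: 3

3 equivalence classes


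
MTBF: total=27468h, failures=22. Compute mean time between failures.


Formula: MTBF = Total operating time / Number of failures
MTBF = 27468 / 22
MTBF = 1248.55 hours

1248.55 hours


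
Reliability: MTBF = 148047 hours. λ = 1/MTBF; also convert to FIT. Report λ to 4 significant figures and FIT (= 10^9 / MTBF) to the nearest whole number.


Formula: λ = 1 / MTBF; FIT = λ × 1e9 = 1e9 / MTBF
λ = 1 / 148047 ≈ 6.755e-06 failures/hour
FIT = 1e9 / 148047 ≈ 6755 failures per 1e9 hours (nearest whole number)

λ = 6.755e-06 /h, FIT = 6755


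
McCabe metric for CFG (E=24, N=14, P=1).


Formula: V(G) = E - N + 2P
V(G) = 24 - 14 + 2*1
V(G) = 10 + 2
V(G) = 12

12


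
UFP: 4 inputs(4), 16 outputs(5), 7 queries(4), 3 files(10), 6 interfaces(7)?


UFP = EI*4 + EO*5 + EQ*4 + ILF*10 + EIF*7
UFP = 4*4 + 16*5 + 7*4 + 3*10 + 6*7
UFP = 16 + 80 + 28 + 30 + 42
UFP = 196

196


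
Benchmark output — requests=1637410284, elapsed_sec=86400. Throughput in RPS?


Formula: throughput = requests / seconds
throughput = 1637410284 / 86400
throughput = 18951.51 requests/second

18951.51 requests/second


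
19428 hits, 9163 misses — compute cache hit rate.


Formula: hit rate = hits / (hits + misses) * 100
hit rate = 19428 / (19428 + 9163) * 100
hit rate = 19428 / 28591 * 100
hit rate = 67.95%

67.95%


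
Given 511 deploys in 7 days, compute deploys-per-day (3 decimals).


Formula: deployments per day = releases / days
= 511 / 7
= 73.0 deploys/day
(equivalently, 511.0 deploys/week)

73.0 deploys/day


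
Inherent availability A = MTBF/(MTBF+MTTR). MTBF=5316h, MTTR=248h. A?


Availability = MTBF / (MTBF + MTTR)
Availability = 5316 / (5316 + 248)
Availability = 5316 / 5564
Availability = 95.5428%

95.5428%


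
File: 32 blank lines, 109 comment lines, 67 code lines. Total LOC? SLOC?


Total LOC = blank + comment + code
Total LOC = 32 + 109 + 67 = 208
SLOC (source only) = code = 67

Total LOC: 208, SLOC: 67


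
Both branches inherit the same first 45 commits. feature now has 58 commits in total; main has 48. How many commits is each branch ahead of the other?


Common ancestor: commit #45
feature commits after divergence: 58 - 45 = 13
main commits after divergence: 48 - 45 = 3
feature is 13 commits ahead of main
main is 3 commits ahead of feature

feature ahead: 13, main ahead: 3


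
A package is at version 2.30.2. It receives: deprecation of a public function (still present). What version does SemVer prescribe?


Current: 2.30.2
Change category: 'deprecation of a public function (still present)' → minor bump
SemVer rule: minor bump → increment MINOR, reset PATCH to 0 (MAJOR unchanged)
New: 2.31.0

2.31.0


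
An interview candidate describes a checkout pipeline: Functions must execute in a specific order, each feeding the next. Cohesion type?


Reasoning: Output of one is input to next
Type: Sequential cohesion

Sequential cohesion


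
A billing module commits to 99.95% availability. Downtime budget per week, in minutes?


Formula: allowed downtime = period * (100 - SLA) / 100
Period (week) = 10080 minutes
Unavailability fraction = (100 - 99.95) / 100
Allowed downtime = 10080 * (100 - 99.95) / 100
Allowed downtime = 5.04 minutes

5.04 minutes


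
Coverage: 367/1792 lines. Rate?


Coverage = covered / total * 100
Coverage = 367 / 1792 * 100
Coverage = 20.48%

20.48%


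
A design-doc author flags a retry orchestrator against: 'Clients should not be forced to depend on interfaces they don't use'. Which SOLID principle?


This describes the Interface Segregation Principle (ISP)

Interface Segregation Principle (ISP)


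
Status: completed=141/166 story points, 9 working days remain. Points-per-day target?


Formula: Required rate = Remaining points / Days left
Remaining = 166 - 141 = 25 points
Required rate = 25 / 9 = 2.78 points/day

2.78 points/day


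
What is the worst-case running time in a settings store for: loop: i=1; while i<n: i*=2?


Reasoning: i doubles each step so iterations are log2(n)
Complexity: O(log n)

O(log n)


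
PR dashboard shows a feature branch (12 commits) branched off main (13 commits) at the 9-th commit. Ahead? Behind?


Common ancestor: commit #9
feature commits after divergence: 12 - 9 = 3
main commits after divergence: 13 - 9 = 4
feature is 3 commits ahead of main
main is 4 commits ahead of feature

feature ahead: 3, main ahead: 4


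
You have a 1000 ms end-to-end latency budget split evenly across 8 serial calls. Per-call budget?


Formula: per_stage = total_budget / stages
per_stage = 1000 / 8
per_stage = 125.0 ms

125.0 ms


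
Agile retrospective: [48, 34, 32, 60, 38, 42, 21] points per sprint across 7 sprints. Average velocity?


Formula: Avg velocity = Total points / Number of sprints
Points: [48, 34, 32, 60, 38, 42, 21]
Sum = 48 + 34 + 32 + 60 + 38 + 42 + 21 = 275
Avg velocity = 275 / 7 = 39.29 points/sprint

39.29 points/sprint


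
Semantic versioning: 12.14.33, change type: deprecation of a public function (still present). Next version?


Current: 12.14.33
Change category: 'deprecation of a public function (still present)' → minor bump
SemVer rule: minor bump → increment MINOR, reset PATCH to 0 (MAJOR unchanged)
New: 12.15.0

12.15.0


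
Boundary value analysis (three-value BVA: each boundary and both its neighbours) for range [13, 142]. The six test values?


Range: [13, 142]
Boundaries: just below min, min, min+1, max-1, max, just above max
Values: [12, 13, 14, 141, 142, 143]

[12, 13, 14, 141, 142, 143]


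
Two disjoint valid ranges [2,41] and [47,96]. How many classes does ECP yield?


Valid ranges: [2,41] and [47,96]
Class 1: x < 2 — invalid
Class 2: 2 ≤ x ≤ 41 — valid
Class 3: 41 < x < 47 — invalid (gap between ranges)
Class 4: 47 ≤ x ≤ 96 — valid
Class 5: x > 96 — invalid
Total equivalence classes: 5

5 equivalence classes


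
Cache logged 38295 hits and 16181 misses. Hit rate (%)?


Formula: hit rate = hits / (hits + misses) * 100
hit rate = 38295 / (38295 + 16181) * 100
hit rate = 38295 / 54476 * 100
hit rate = 70.3%

70.3%


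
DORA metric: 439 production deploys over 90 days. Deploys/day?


Formula: deployments per day = releases / days
= 439 / 90
= 4.878 deploys/day
(equivalently, 34.14 deploys/week)

4.878 deploys/day


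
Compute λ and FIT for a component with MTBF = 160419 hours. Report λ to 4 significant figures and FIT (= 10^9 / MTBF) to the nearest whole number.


Formula: λ = 1 / MTBF; FIT = λ × 1e9 = 1e9 / MTBF
λ = 1 / 160419 ≈ 6.234e-06 failures/hour
FIT = 1e9 / 160419 ≈ 6234 failures per 1e9 hours (nearest whole number)

λ = 6.234e-06 /h, FIT = 6234


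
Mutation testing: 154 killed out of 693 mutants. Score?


Mutation score = killed / total * 100
Mutation score = 154 / 693 * 100
Mutation score = 22.22%

22.22%


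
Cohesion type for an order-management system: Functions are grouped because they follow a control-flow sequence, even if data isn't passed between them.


Reasoning: Grouped by order of execution within a routine, not by data flow
Type: Procedural cohesion

Procedural cohesion


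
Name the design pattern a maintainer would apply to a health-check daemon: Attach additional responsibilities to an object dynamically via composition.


This matches the Decorator pattern

Decorator


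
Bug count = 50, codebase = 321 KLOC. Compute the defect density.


Defect density = defects / KLOC
Defect density = 50 / 321
Defect density = 0.156 defects/KLOC

0.156 defects/KLOC


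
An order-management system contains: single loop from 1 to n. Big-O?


Reasoning: one pass through n items
Complexity: O(n)

O(n)


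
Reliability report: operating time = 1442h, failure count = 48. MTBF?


Formula: MTBF = Total operating time / Number of failures
MTBF = 1442 / 48
MTBF = 30.04 hours

30.04 hours


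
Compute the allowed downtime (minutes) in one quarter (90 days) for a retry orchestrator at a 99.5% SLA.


Formula: allowed downtime = period * (100 - SLA) / 100
Period (quarter (90 days)) = 129600 minutes
Unavailability fraction = (100 - 99.5) / 100
Allowed downtime = 129600 * (100 - 99.5) / 100
Allowed downtime = 648.0 minutes

648.0 minutes


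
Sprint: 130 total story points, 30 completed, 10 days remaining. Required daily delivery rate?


Formula: Required rate = Remaining points / Days left
Remaining = 130 - 30 = 100 points
Required rate = 100 / 10 = 10.0 points/day

10.0 points/day


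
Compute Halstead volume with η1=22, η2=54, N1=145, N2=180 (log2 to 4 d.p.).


Formula: V = N * log2(η), where N = N1 + N2 and η = η1 + η2
η = 22 + 54 = 76
N = 145 + 180 = 325
log2(76) ≈ 6.2479
V = 325 * 6.2479 = 2030.57

2030.57


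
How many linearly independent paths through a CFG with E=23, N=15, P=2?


Formula: V(G) = E - N + 2P
V(G) = 23 - 15 + 2*2
V(G) = 8 + 4
V(G) = 12

12


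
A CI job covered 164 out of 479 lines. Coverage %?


Coverage = covered / total * 100
Coverage = 164 / 479 * 100
Coverage = 34.24%

34.24%


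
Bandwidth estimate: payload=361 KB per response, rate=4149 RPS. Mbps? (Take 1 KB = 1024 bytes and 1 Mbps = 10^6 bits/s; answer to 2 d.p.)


Formula: Mbps = payload_bytes * RPS * 8 / 1e6
Payload per request = 361 KB = 361 * 1024 = 369664 bytes
Total bytes/sec = 369664 * 4149 = 1533735936
Total bits/sec = 1533735936 * 8 = 12269887488
Mbps = 12269887488 / 1e6 = 12269.89

12269.89 Mbps


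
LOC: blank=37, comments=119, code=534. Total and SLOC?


Total LOC = blank + comment + code
Total LOC = 37 + 119 + 534 = 690
SLOC (source only) = code = 534

Total LOC: 690, SLOC: 534


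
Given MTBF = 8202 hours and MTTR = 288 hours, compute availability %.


Availability = MTBF / (MTBF + MTTR)
Availability = 8202 / (8202 + 288)
Availability = 8202 / 8490
Availability = 96.6078%

96.6078%


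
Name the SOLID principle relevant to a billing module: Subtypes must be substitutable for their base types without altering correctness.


This describes the Liskov Substitution Principle (LSP)

Liskov Substitution Principle (LSP)


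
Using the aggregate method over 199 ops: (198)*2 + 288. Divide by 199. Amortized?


Formula: Amortized cost = Total cost / Operations
Total cost = (198 * 2) + (1 * 288)
Total cost = 396 + 288 = 684
Amortized = 684 / 199 = 3.4372

3.4372


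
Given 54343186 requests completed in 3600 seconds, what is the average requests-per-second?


Formula: throughput = requests / seconds
throughput = 54343186 / 3600
throughput = 15095.33 requests/second

15095.33 requests/second


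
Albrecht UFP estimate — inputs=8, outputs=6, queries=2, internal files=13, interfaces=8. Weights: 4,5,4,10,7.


UFP = EI*4 + EO*5 + EQ*4 + ILF*10 + EIF*7
UFP = 8*4 + 6*5 + 2*4 + 13*10 + 8*7
UFP = 32 + 30 + 8 + 130 + 56
UFP = 256

256


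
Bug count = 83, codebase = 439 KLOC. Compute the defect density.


Defect density = defects / KLOC
Defect density = 83 / 439
Defect density = 0.189 defects/KLOC

0.189 defects/KLOC


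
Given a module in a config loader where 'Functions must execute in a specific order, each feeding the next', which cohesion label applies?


Reasoning: Output of one is input to next
Type: Sequential cohesion

Sequential cohesion


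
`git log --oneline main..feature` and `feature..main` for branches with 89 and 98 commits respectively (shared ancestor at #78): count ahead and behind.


Common ancestor: commit #78
feature commits after divergence: 89 - 78 = 11
main commits after divergence: 98 - 78 = 20
feature is 11 commits ahead of main
main is 20 commits ahead of feature

feature ahead: 11, main ahead: 20


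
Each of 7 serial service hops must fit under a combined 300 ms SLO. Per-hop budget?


Formula: per_stage = total_budget / stages
per_stage = 300 / 7
per_stage = 42.86 ms

42.86 ms


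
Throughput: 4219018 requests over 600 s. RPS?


Formula: throughput = requests / seconds
throughput = 4219018 / 600
throughput = 7031.7 requests/second

7031.7 requests/second


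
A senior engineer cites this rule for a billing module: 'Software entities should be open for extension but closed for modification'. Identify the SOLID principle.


This describes the Open/Closed Principle (OCP)

Open/Closed Principle (OCP)


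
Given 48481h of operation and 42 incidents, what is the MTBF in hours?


Formula: MTBF = Total operating time / Number of failures
MTBF = 48481 / 42
MTBF = 1154.31 hours

1154.31 hours


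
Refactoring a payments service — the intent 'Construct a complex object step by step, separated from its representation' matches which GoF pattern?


This matches the Builder pattern

Builder


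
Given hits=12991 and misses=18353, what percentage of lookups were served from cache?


Formula: hit rate = hits / (hits + misses) * 100
hit rate = 12991 / (12991 + 18353) * 100
hit rate = 12991 / 31344 * 100
hit rate = 41.45%

41.45%


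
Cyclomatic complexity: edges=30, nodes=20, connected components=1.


Formula: V(G) = E - N + 2P
V(G) = 30 - 20 + 2*1
V(G) = 10 + 2
V(G) = 12

12


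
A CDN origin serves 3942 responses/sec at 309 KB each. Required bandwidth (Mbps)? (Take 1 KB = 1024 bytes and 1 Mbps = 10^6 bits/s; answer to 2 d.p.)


Formula: Mbps = payload_bytes * RPS * 8 / 1e6
Payload per request = 309 KB = 309 * 1024 = 316416 bytes
Total bytes/sec = 316416 * 3942 = 1247311872
Total bits/sec = 1247311872 * 8 = 9978494976
Mbps = 9978494976 / 1e6 = 9978.49

9978.49 Mbps


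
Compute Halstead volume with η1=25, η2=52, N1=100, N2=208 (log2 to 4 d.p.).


Formula: V = N * log2(η), where N = N1 + N2 and η = η1 + η2
η = 25 + 52 = 77
N = 100 + 208 = 308
log2(77) ≈ 6.2668
V = 308 * 6.2668 = 1930.17

1930.17


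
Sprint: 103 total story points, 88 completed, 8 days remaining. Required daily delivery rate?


Formula: Required rate = Remaining points / Days left
Remaining = 103 - 88 = 15 points
Required rate = 15 / 8 = 1.88 points/day

1.88 points/day


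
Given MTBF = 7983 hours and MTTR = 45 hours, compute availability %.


Availability = MTBF / (MTBF + MTTR)
Availability = 7983 / (7983 + 45)
Availability = 7983 / 8028
Availability = 99.4395%

99.4395%


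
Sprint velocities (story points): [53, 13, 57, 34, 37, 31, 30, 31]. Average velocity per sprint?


Formula: Avg velocity = Total points / Number of sprints
Points: [53, 13, 57, 34, 37, 31, 30, 31]
Sum = 53 + 13 + 57 + 34 + 37 + 31 + 30 + 31 = 286
Avg velocity = 286 / 8 = 35.75 points/sprint

35.75 points/sprint


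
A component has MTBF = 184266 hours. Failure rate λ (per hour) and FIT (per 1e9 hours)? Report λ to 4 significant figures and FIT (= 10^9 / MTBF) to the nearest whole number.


Formula: λ = 1 / MTBF; FIT = λ × 1e9 = 1e9 / MTBF
λ = 1 / 184266 ≈ 5.427e-06 failures/hour
FIT = 1e9 / 184266 ≈ 5427 failures per 1e9 hours (nearest whole number)

λ = 5.427e-06 /h, FIT = 5427


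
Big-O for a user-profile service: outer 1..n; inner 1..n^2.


Reasoning: n times n^2
Complexity: O(n^3)

O(n^3)


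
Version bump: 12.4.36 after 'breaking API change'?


Current: 12.4.36
Change category: 'breaking API change' → major bump
SemVer rule: major bump → increment MAJOR, reset MINOR and PATCH to 0
New: 13.0.0

13.0.0


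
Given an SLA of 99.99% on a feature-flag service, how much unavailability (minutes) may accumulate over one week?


Formula: allowed downtime = period * (100 - SLA) / 100
Period (week) = 10080 minutes
Unavailability fraction = (100 - 99.99) / 100
Allowed downtime = 10080 * (100 - 99.99) / 100
Allowed downtime = 1.008 minutes

1.008 minutes


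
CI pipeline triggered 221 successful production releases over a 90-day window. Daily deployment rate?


Formula: deployments per day = releases / days
= 221 / 90
= 2.456 deploys/day
(equivalently, 17.19 deploys/week)

2.456 deploys/day


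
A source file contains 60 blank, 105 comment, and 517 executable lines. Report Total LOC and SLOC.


Total LOC = blank + comment + code
Total LOC = 60 + 105 + 517 = 682
SLOC (source only) = code = 517

Total LOC: 682, SLOC: 517


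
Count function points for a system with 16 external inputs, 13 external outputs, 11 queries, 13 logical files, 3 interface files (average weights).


UFP = EI*4 + EO*5 + EQ*4 + ILF*10 + EIF*7
UFP = 16*4 + 13*5 + 11*4 + 13*10 + 3*7
UFP = 64 + 65 + 44 + 130 + 21
UFP = 324

324


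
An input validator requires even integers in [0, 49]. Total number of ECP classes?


Constraint: even integers in [0, 49]
Class 1: x < 0 — out-of-range invalid
Class 2: x in [0,49] but odd — wrong type invalid
Class 3: x in [0,49] and even — valid
Class 4: x > 49 — out-of-range invalid
Total equivalence classes: 4

4 equivalence classes


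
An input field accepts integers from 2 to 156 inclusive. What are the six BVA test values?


Range: [2, 156]
Boundaries: just below min, min, min+1, max-1, max, just above max
Values: [1, 2, 3, 155, 156, 157]

[1, 2, 3, 155, 156, 157]


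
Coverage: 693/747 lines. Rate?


Coverage = covered / total * 100
Coverage = 693 / 747 * 100
Coverage = 92.77%

92.77%


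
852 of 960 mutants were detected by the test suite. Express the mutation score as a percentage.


Mutation score = killed / total * 100
Mutation score = 852 / 960 * 100
Mutation score = 88.75%

88.75%


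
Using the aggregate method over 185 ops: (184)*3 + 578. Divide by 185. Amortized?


Formula: Amortized cost = Total cost / Operations
Total cost = (184 * 3) + (1 * 578)
Total cost = 552 + 578 = 1130
Amortized = 1130 / 185 = 6.1081

6.1081


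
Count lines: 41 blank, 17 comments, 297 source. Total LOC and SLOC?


Total LOC = blank + comment + code
Total LOC = 41 + 17 + 297 = 355
SLOC (source only) = code = 297

Total LOC: 355, SLOC: 297


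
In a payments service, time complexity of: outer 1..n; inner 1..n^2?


Reasoning: n times n^2
Complexity: O(n^3)

O(n^3)


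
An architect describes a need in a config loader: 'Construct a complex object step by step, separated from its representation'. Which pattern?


This matches the Builder pattern

Builder


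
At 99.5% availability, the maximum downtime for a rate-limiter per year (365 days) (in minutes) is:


Formula: allowed downtime = period * (100 - SLA) / 100
Period (year (365 days)) = 525600 minutes
Unavailability fraction = (100 - 99.5) / 100
Allowed downtime = 525600 * (100 - 99.5) / 100
Allowed downtime = 2628.0 minutes

2628.0 minutes


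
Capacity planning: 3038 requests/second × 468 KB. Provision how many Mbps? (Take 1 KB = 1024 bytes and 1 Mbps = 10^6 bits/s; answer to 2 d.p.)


Formula: Mbps = payload_bytes * RPS * 8 / 1e6
Payload per request = 468 KB = 468 * 1024 = 479232 bytes
Total bytes/sec = 479232 * 3038 = 1455906816
Total bits/sec = 1455906816 * 8 = 11647254528
Mbps = 11647254528 / 1e6 = 11647.25

11647.25 Mbps


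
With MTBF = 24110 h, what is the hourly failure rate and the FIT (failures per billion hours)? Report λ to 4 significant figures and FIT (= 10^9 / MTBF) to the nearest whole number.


Formula: λ = 1 / MTBF; FIT = λ × 1e9 = 1e9 / MTBF
λ = 1 / 24110 ≈ 4.148e-05 failures/hour
FIT = 1e9 / 24110 ≈ 41477 failures per 1e9 hours (nearest whole number)

λ = 4.148e-05 /h, FIT = 41477


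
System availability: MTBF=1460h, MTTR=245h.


Availability = MTBF / (MTBF + MTTR)
Availability = 1460 / (1460 + 245)
Availability = 1460 / 1705
Availability = 85.6305%

85.6305%


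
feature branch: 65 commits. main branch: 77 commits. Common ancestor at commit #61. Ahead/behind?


Common ancestor: commit #61
feature commits after divergence: 65 - 61 = 4
main commits after divergence: 77 - 61 = 16
feature is 4 commits ahead of main
main is 16 commits ahead of feature

feature ahead: 4, main ahead: 16


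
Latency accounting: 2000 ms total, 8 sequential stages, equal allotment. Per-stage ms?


Formula: per_stage = total_budget / stages
per_stage = 2000 / 8
per_stage = 250.0 ms

250.0 ms


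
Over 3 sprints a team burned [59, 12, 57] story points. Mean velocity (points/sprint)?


Formula: Avg velocity = Total points / Number of sprints
Points: [59, 12, 57]
Sum = 59 + 12 + 57 = 128
Avg velocity = 128 / 3 = 42.67 points/sprint

42.67 points/sprint


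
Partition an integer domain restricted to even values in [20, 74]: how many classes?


Constraint: even integers in [20, 74]
Class 1: x < 20 — out-of-range invalid
Class 2: x in [20,74] but odd — wrong type invalid
Class 3: x in [20,74] and even — valid
Class 4: x > 74 — out-of-range invalid
Total equivalence classes: 4

4 equivalence classes


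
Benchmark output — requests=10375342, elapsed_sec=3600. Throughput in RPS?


Formula: throughput = requests / seconds
throughput = 10375342 / 3600
throughput = 2882.04 requests/second

2882.04 requests/second


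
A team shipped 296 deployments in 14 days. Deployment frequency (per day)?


Formula: deployments per day = releases / days
= 296 / 14
= 21.143 deploys/day
(equivalently, 148.0 deploys/week)

21.143 deploys/day


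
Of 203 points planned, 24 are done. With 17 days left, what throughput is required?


Formula: Required rate = Remaining points / Days left
Remaining = 203 - 24 = 179 points
Required rate = 179 / 17 = 10.53 points/day

10.53 points/day


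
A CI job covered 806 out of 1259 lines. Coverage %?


Coverage = covered / total * 100
Coverage = 806 / 1259 * 100
Coverage = 64.02%

64.02%


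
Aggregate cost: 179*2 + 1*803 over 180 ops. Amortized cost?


Formula: Amortized cost = Total cost / Operations
Total cost = (179 * 2) + (1 * 803)
Total cost = 358 + 803 = 1161
Amortized = 1161 / 180 = 6.45

6.45


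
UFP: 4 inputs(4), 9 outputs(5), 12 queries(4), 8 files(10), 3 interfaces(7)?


UFP = EI*4 + EO*5 + EQ*4 + ILF*10 + EIF*7
UFP = 4*4 + 9*5 + 12*4 + 8*10 + 3*7
UFP = 16 + 45 + 48 + 80 + 21
UFP = 210

210


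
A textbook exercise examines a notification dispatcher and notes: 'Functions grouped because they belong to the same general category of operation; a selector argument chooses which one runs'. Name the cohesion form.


Reasoning: Grouped by category of activity, not by data or sequence
Type: Logical cohesion

Logical cohesion


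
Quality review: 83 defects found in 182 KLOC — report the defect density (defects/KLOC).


Defect density = defects / KLOC
Defect density = 83 / 182
Defect density = 0.456 defects/KLOC

0.456 defects/KLOC


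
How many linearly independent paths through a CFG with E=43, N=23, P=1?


Formula: V(G) = E - N + 2P
V(G) = 43 - 23 + 2*1
V(G) = 20 + 2
V(G) = 22

22


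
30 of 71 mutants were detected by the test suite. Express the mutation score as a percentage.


Mutation score = killed / total * 100
Mutation score = 30 / 71 * 100
Mutation score = 42.25%

42.25%


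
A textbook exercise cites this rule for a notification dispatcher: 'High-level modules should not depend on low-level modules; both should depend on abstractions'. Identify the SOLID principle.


This describes the Dependency Inversion Principle (DIP)

Dependency Inversion Principle (DIP)


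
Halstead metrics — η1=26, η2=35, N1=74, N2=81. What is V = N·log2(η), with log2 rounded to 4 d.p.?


Formula: V = N * log2(η), where N = N1 + N2 and η = η1 + η2
η = 26 + 35 = 61
N = 74 + 81 = 155
log2(61) ≈ 5.9307
V = 155 * 5.9307 = 919.26

919.26


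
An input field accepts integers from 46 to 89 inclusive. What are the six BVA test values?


Range: [46, 89]
Boundaries: just below min, min, min+1, max-1, max, just above max
Values: [45, 46, 47, 88, 89, 90]

[45, 46, 47, 88, 89, 90]


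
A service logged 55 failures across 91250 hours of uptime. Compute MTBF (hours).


Formula: MTBF = Total operating time / Number of failures
MTBF = 91250 / 55
MTBF = 1659.09 hours

1659.09 hours


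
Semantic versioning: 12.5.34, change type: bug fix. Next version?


Current: 12.5.34
Change category: 'bug fix' → patch bump
SemVer rule: patch bump → increment PATCH (MAJOR and MINOR unchanged)
New: 12.5.35

12.5.35


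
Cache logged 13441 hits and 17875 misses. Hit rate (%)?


Formula: hit rate = hits / (hits + misses) * 100
hit rate = 13441 / (13441 + 17875) * 100
hit rate = 13441 / 31316 * 100
hit rate = 42.92%

42.92%


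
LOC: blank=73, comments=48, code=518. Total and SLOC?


Total LOC = blank + comment + code
Total LOC = 73 + 48 + 518 = 639
SLOC (source only) = code = 518

Total LOC: 639, SLOC: 518


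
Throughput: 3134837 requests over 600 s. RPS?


Formula: throughput = requests / seconds
throughput = 3134837 / 600
throughput = 5224.73 requests/second

5224.73 requests/second


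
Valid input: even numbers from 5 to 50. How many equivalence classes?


Constraint: even integers in [5, 50]
Class 1: x < 5 — out-of-range invalid
Class 2: x in [5,50] but odd — wrong type invalid
Class 3: x in [5,50] and even — valid
Class 4: x > 50 — out-of-range invalid
Total equivalence classes: 4

4 equivalence classes


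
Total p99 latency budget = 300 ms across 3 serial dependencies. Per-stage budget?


Formula: per_stage = total_budget / stages
per_stage = 300 / 3
per_stage = 100.0 ms

100.0 ms


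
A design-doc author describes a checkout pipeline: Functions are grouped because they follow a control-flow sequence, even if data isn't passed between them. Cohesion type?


Reasoning: Grouped by order of execution within a routine, not by data flow
Type: Procedural cohesion

Procedural cohesion


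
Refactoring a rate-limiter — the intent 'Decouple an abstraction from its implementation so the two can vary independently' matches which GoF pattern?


This matches the Bridge pattern

Bridge


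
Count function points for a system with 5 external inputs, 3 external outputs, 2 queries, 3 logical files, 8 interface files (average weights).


UFP = EI*4 + EO*5 + EQ*4 + ILF*10 + EIF*7
UFP = 5*4 + 3*5 + 2*4 + 3*10 + 8*7
UFP = 20 + 15 + 8 + 30 + 56
UFP = 129

129


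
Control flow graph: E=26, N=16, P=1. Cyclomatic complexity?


Formula: V(G) = E - N + 2P
V(G) = 26 - 16 + 2*1
V(G) = 10 + 2
V(G) = 12

12


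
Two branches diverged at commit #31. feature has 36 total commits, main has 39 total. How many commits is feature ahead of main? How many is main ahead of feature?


Common ancestor: commit #31
feature commits after divergence: 36 - 31 = 5
main commits after divergence: 39 - 31 = 8
feature is 5 commits ahead of main
main is 8 commits ahead of feature

feature ahead: 5, main ahead: 8


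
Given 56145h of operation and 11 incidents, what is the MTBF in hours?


Formula: MTBF = Total operating time / Number of failures
MTBF = 56145 / 11
MTBF = 5104.09 hours

5104.09 hours


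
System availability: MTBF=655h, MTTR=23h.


Availability = MTBF / (MTBF + MTTR)
Availability = 655 / (655 + 23)
Availability = 655 / 678
Availability = 96.6077%

96.6077%


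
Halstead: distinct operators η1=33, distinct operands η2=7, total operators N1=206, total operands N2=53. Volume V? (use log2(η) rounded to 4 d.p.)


Formula: V = N * log2(η), where N = N1 + N2 and η = η1 + η2
η = 33 + 7 = 40
N = 206 + 53 = 259
log2(40) ≈ 5.3219
V = 259 * 5.3219 = 1378.37

1378.37


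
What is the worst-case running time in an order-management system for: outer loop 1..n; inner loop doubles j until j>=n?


Reasoning: linear outer times logarithmic inner
Complexity: O(n log n)

O(n log n)


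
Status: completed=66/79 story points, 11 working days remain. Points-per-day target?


Formula: Required rate = Remaining points / Days left
Remaining = 79 - 66 = 13 points
Required rate = 13 / 11 = 1.18 points/day

1.18 points/day


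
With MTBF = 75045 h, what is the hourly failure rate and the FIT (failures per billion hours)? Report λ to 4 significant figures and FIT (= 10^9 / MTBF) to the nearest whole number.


Formula: λ = 1 / MTBF; FIT = λ × 1e9 = 1e9 / MTBF
λ = 1 / 75045 ≈ 1.333e-05 failures/hour
FIT = 1e9 / 75045 ≈ 13325 failures per 1e9 hours (nearest whole number)

λ = 1.333e-05 /h, FIT = 13325


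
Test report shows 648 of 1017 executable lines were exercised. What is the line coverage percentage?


Coverage = covered / total * 100
Coverage = 648 / 1017 * 100
Coverage = 63.72%

63.72%


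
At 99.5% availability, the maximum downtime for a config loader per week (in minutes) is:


Formula: allowed downtime = period * (100 - SLA) / 100
Period (week) = 10080 minutes
Unavailability fraction = (100 - 99.5) / 100
Allowed downtime = 10080 * (100 - 99.5) / 100
Allowed downtime = 50.4 minutes

50.4 minutes


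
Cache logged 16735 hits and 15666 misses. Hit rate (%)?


Formula: hit rate = hits / (hits + misses) * 100
hit rate = 16735 / (16735 + 15666) * 100
hit rate = 16735 / 32401 * 100
hit rate = 51.65%

51.65%


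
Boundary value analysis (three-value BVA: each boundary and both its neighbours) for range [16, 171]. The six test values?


Range: [16, 171]
Boundaries: just below min, min, min+1, max-1, max, just above max
Values: [15, 16, 17, 170, 171, 172]

[15, 16, 17, 170, 171, 172]


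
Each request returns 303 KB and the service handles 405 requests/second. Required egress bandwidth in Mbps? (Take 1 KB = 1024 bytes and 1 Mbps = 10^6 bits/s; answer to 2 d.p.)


Formula: Mbps = payload_bytes * RPS * 8 / 1e6
Payload per request = 303 KB = 303 * 1024 = 310272 bytes
Total bytes/sec = 310272 * 405 = 125660160
Total bits/sec = 125660160 * 8 = 1005281280
Mbps = 1005281280 / 1e6 = 1005.28

1005.28 Mbps


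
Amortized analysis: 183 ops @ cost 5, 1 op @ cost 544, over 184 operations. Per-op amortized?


Formula: Amortized cost = Total cost / Operations
Total cost = (183 * 5) + (1 * 544)
Total cost = 915 + 544 = 1459
Amortized = 1459 / 184 = 7.9293

7.9293


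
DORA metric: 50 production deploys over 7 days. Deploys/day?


Formula: deployments per day = releases / days
= 50 / 7
= 7.143 deploys/day
(equivalently, 50.0 deploys/week)

7.143 deploys/day


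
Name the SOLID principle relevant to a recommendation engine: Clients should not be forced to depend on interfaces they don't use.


This describes the Interface Segregation Principle (ISP)

Interface Segregation Principle (ISP)
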